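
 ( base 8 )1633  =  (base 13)560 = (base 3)1021012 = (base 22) 1jl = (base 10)923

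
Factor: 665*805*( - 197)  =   - 5^2*7^2*19^1*23^1*197^1 = - 105459025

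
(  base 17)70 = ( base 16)77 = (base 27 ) 4b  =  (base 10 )119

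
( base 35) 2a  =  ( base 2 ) 1010000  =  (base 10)80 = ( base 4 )1100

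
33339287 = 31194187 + 2145100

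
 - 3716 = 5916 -9632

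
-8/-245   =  8/245 = 0.03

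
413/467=413/467 = 0.88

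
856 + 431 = 1287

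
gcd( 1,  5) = 1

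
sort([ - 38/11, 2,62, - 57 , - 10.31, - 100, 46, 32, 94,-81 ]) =[ - 100, - 81, - 57 , - 10.31, - 38/11,2,32, 46,62, 94 ] 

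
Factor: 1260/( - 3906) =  - 2^1*5^1 * 31^ ( - 1) = -10/31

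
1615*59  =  95285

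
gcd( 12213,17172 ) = 9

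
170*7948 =1351160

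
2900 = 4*725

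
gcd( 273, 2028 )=39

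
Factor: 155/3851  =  5^1*31^1* 3851^( - 1)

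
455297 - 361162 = 94135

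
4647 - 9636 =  -4989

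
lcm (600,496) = 37200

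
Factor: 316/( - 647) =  - 2^2 * 79^1 * 647^( -1 ) 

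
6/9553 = 6/9553 = 0.00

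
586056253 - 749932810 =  -163876557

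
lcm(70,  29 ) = 2030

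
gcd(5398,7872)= 2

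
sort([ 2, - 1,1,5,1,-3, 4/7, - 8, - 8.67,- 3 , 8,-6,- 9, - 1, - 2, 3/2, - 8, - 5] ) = [ - 9,-8.67, - 8, - 8, - 6, - 5, -3,-3,  -  2, -1, - 1, 4/7,  1, 1 , 3/2, 2 , 5,8]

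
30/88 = 15/44= 0.34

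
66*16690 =1101540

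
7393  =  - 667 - -8060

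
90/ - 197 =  - 1+107/197 = - 0.46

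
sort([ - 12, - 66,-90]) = [ - 90,-66, - 12 ] 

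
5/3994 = 5/3994 = 0.00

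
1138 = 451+687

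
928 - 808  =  120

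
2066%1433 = 633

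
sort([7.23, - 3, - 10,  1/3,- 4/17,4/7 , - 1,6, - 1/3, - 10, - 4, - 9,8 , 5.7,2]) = [ - 10, - 10, - 9,-4 ,-3, - 1, - 1/3, - 4/17,1/3,4/7, 2, 5.7 , 6,7.23,8]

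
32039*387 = 12399093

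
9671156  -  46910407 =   -  37239251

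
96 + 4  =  100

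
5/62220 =1/12444 = 0.00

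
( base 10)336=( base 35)9l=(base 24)E0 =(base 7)660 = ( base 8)520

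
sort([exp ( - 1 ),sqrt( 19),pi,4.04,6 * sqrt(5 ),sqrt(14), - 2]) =[ - 2,exp( - 1),pi,sqrt( 14),  4.04, sqrt(19),6*sqrt(5)] 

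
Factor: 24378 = 2^1*3^1*17^1*239^1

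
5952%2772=408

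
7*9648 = 67536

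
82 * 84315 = 6913830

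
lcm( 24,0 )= 0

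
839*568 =476552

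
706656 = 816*866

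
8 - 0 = 8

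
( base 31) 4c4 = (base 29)50F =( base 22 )8FI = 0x107c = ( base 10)4220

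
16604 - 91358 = - 74754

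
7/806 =7/806=0.01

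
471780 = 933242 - 461462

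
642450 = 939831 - 297381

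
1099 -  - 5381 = 6480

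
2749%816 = 301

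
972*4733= 4600476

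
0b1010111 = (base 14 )63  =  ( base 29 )30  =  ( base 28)33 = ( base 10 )87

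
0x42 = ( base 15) 46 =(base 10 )66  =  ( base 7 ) 123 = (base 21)33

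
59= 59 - 0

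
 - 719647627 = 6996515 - 726644142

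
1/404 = 1/404 = 0.00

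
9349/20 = 9349/20 =467.45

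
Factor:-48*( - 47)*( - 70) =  - 2^5*3^1 * 5^1*7^1 * 47^1 = - 157920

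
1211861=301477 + 910384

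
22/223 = 22/223= 0.10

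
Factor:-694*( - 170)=2^2*5^1*17^1 * 347^1 = 117980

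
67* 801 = 53667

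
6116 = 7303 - 1187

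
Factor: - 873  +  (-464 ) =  - 1337 = - 7^1*191^1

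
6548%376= 156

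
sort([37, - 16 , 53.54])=[  -  16,  37,53.54 ]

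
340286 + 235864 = 576150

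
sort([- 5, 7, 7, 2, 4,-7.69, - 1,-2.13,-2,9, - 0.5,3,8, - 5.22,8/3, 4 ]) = [ - 7.69,-5.22,-5,-2.13, - 2 , - 1, - 0.5,2, 8/3,3,  4,4,7 , 7,8, 9]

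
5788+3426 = 9214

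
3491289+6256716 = 9748005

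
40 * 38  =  1520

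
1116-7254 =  - 6138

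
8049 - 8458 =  - 409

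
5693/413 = 13 + 324/413 = 13.78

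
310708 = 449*692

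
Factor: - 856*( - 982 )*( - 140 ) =-2^6 * 5^1 * 7^1*107^1* 491^1  =  -117682880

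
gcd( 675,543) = 3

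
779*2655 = 2068245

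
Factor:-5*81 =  - 405=- 3^4*5^1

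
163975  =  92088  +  71887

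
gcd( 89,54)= 1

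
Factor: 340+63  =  13^1*31^1 = 403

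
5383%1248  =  391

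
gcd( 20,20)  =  20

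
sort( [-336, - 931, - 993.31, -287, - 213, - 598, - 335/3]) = [ - 993.31, - 931, - 598, - 336,- 287, - 213, - 335/3]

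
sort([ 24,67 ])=[ 24, 67]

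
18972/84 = 1581/7 = 225.86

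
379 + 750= 1129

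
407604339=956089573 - 548485234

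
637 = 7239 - 6602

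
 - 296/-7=296/7 = 42.29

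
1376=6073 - 4697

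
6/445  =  6/445 =0.01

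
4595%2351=2244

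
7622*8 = 60976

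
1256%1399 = 1256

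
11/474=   11/474 = 0.02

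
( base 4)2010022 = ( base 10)8458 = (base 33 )7PA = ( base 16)210a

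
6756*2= 13512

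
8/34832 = 1/4354 = 0.00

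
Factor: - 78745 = -5^1 * 15749^1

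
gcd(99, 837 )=9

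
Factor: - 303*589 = -178467 = -3^1* 19^1*31^1*101^1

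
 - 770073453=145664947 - 915738400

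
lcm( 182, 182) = 182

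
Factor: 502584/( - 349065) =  - 167528/116355 = - 2^3*3^( - 1)*5^(-1)*43^1*487^1 * 7757^( - 1 ) 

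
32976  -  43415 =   -  10439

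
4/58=2/29 = 0.07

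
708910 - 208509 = 500401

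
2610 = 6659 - 4049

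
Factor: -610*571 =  - 2^1* 5^1*61^1*571^1=-348310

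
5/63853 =5/63853 = 0.00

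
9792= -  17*( - 576 ) 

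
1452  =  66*22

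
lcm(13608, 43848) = 394632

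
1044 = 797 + 247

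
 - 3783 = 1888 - 5671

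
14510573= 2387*6079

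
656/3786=328/1893 = 0.17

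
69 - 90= - 21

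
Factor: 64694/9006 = 32347/4503 = 3^(  -  1 ) * 7^1*19^(  -  1 )*79^(-1)*4621^1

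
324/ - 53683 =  - 1+53359/53683 = -0.01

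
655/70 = 131/14 = 9.36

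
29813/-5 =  - 5963+2/5 = -5962.60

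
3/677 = 3/677=0.00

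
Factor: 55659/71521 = 3^1*37^ ( - 1)*1933^(- 1 )*18553^1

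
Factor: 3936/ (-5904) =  - 2^1*3^ (- 1 ) = -2/3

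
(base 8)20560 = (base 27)BK1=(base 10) 8560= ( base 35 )6YK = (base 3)102202001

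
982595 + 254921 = 1237516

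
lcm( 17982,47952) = 143856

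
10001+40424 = 50425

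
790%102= 76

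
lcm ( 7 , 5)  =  35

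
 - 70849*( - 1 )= 70849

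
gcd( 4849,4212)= 13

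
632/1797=632/1797  =  0.35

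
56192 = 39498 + 16694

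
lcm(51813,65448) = 1243512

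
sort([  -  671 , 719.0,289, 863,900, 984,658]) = [ - 671,289,658, 719.0, 863,900,984]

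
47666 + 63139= 110805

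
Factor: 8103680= 2^8*5^1*13^1*487^1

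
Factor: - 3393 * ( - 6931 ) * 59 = 1387496097 = 3^2 *13^1 *29^2*59^1*239^1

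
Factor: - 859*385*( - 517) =5^1 * 7^1*11^2*47^1*859^1= 170979655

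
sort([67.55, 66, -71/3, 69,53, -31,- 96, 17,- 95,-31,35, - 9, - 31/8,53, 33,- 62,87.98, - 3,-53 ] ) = [-96, - 95,-62, - 53,- 31,-31, - 71/3, - 9,- 31/8, - 3,17,33, 35, 53, 53,  66 , 67.55 , 69 , 87.98]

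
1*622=622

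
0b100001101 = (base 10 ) 269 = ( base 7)533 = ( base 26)a9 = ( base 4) 10031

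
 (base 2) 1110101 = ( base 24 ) 4l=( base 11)A7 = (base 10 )117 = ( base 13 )90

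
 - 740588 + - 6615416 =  - 7356004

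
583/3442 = 583/3442 = 0.17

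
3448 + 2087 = 5535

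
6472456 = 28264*229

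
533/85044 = 533/85044 = 0.01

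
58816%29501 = 29315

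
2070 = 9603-7533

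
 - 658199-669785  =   - 1327984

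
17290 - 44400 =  - 27110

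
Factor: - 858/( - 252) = 143/42 = 2^( - 1)*3^ ( - 1 )*7^(- 1)*11^1 *13^1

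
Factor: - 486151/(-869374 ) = 529/946 = 2^(-1)*11^( - 1 )*23^2*43^(-1)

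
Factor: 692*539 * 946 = 352846648 = 2^3*7^2*11^2*43^1*173^1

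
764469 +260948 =1025417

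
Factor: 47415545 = 5^1 * 19^2*109^1*241^1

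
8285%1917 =617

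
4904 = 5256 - 352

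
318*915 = 290970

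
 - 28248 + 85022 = 56774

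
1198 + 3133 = 4331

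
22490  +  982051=1004541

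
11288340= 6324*1785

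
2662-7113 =-4451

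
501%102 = 93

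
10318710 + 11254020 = 21572730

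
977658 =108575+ 869083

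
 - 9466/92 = -103  +  5/46 = - 102.89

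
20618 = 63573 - 42955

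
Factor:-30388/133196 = -7^(- 1 )*67^( - 1 )*107^1 = - 107/469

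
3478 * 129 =448662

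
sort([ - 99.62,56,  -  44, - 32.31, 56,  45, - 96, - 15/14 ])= [ - 99.62 , - 96,-44, - 32.31, -15/14,45,  56, 56]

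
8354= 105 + 8249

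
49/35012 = 49/35012 = 0.00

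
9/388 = 9/388=0.02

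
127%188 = 127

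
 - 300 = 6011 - 6311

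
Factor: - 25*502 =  - 2^1 * 5^2*251^1= - 12550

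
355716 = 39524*9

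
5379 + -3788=1591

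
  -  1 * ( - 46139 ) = 46139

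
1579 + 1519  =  3098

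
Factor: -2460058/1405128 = -2^( - 2) * 3^( - 1)*127^( - 1 )*461^(  -  1 ) * 1230029^1 = - 1230029/702564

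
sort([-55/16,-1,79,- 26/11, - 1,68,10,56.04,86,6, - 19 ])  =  [ - 19, - 55/16,  -  26/11,  -  1, - 1, 6, 10,56.04,68,79, 86 ] 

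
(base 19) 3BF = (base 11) A89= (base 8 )2433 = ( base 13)797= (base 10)1307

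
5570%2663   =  244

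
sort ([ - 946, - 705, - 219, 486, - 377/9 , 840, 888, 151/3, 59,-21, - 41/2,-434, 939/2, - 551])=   [ - 946, - 705, - 551 , - 434, - 219, - 377/9, - 21, -41/2, 151/3, 59,939/2,486,  840,888]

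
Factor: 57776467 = 7^1*31^1*181^1*1471^1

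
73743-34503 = 39240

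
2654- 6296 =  - 3642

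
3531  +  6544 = 10075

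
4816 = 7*688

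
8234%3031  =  2172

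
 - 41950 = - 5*8390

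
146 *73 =10658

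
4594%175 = 44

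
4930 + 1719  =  6649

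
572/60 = 143/15 = 9.53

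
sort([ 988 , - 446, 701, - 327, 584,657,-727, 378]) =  [ - 727, - 446, - 327 , 378, 584,657, 701, 988] 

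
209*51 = 10659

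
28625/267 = 28625/267=107.21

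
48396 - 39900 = 8496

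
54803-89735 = -34932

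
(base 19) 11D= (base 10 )393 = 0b110001001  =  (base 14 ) 201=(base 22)hj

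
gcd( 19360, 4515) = 5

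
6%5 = 1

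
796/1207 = 796/1207 = 0.66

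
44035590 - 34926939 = 9108651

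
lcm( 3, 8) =24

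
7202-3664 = 3538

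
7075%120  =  115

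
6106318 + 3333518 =9439836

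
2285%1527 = 758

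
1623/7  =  1623/7  =  231.86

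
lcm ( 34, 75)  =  2550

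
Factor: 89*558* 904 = 44894448 = 2^4*3^2*31^1*89^1*113^1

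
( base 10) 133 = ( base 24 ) 5d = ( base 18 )77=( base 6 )341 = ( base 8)205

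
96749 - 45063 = 51686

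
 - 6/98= - 1 + 46/49 = -  0.06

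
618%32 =10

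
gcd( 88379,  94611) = 1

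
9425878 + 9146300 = 18572178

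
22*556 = 12232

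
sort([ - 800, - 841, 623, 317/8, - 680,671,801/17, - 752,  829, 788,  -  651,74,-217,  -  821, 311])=[-841, - 821, - 800,-752, - 680,- 651, - 217, 317/8, 801/17, 74, 311 , 623,  671, 788, 829]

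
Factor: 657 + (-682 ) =-25 = - 5^2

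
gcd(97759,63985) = 1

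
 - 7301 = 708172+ - 715473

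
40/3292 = 10/823 = 0.01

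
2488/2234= 1+127/1117 = 1.11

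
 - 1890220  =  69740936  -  71631156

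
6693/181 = 6693/181 = 36.98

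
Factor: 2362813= 17^1 * 23^1*6043^1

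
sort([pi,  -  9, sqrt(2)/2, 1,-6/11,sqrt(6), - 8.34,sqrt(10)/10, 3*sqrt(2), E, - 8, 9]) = [ - 9, - 8.34 , - 8 , - 6/11, sqrt(10)/10,  sqrt(2)/2,1, sqrt(6),E,pi, 3*sqrt(2), 9] 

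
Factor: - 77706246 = -2^1*3^1 * 43^1*349^1*863^1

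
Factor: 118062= 2^1*3^2*7^1*937^1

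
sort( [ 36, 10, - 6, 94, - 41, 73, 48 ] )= [  -  41, - 6,10, 36,48,  73, 94] 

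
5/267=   5/267 = 0.02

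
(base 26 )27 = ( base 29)21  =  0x3b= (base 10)59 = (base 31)1s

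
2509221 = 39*64339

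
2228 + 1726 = 3954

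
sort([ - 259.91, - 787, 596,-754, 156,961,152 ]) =[-787, - 754, - 259.91, 152,156,596, 961 ] 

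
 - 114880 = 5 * ( - 22976 ) 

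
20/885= 4/177=0.02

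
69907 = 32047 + 37860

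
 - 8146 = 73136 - 81282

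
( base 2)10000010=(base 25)55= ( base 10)130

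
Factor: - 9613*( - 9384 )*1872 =168870109824 = 2^7*3^3 * 13^1*17^1*23^1*9613^1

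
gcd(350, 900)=50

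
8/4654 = 4/2327 = 0.00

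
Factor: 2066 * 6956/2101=2^3*11^( - 1 )*37^1 * 47^1 * 191^( - 1)*1033^1 = 14371096/2101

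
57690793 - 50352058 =7338735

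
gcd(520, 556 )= 4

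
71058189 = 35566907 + 35491282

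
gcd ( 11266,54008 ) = 86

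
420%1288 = 420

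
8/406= 4/203 = 0.02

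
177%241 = 177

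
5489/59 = 5489/59 =93.03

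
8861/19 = 466 + 7/19 = 466.37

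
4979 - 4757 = 222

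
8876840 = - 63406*( - 140) 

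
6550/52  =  3275/26 = 125.96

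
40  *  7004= 280160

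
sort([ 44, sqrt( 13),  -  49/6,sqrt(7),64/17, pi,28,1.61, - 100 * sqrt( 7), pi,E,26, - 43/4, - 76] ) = [ - 100*sqrt(7 ), - 76,  -  43/4, - 49/6, 1.61, sqrt(7),E, pi,pi, sqrt(13), 64/17, 26,  28, 44 ] 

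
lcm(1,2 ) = 2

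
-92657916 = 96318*( - 962)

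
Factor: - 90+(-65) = -5^1 * 31^1= - 155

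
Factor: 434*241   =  2^1 * 7^1*31^1*241^1 =104594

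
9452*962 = 9092824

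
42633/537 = 14211/179 = 79.39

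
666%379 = 287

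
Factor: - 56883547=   -  7^1*17^1*269^1*1777^1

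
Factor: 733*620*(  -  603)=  - 2^2*3^2*5^1*31^1*67^1*733^1 = - 274039380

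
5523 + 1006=6529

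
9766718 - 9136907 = 629811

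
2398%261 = 49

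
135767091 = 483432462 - 347665371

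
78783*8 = 630264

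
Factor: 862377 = 3^1*263^1 * 1093^1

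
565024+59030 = 624054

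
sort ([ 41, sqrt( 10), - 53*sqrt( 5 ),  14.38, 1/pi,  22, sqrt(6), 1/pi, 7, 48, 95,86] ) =[-53 *sqrt (5),  1/pi,1/pi, sqrt (6), sqrt (10),7, 14.38,22, 41,48, 86, 95] 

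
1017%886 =131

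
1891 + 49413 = 51304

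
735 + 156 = 891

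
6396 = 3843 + 2553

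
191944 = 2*95972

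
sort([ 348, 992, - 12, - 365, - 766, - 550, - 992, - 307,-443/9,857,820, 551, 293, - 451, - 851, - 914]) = [ - 992, - 914 , - 851, - 766, - 550, - 451, - 365, - 307, - 443/9, - 12, 293,348, 551 , 820,  857, 992]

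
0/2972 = 0 = 0.00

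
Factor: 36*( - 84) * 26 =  - 78624 = - 2^5*3^3*7^1 * 13^1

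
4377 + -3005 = 1372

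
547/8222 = 547/8222=0.07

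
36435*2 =72870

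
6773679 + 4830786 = 11604465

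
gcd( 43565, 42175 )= 5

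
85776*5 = 428880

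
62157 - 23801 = 38356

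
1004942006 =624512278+380429728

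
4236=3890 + 346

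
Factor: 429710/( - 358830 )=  - 97/81=- 3^( - 4)*97^1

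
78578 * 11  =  864358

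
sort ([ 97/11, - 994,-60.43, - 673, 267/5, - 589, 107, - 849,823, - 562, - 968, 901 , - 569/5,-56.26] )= [ - 994, - 968, - 849, - 673,-589, - 562, - 569/5,-60.43, - 56.26, 97/11, 267/5, 107, 823,901]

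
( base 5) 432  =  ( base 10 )117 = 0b1110101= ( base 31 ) 3o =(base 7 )225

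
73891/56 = 73891/56 = 1319.48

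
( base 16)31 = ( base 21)27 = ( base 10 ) 49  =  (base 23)23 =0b110001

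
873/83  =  873/83 = 10.52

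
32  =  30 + 2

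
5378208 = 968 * 5556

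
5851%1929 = 64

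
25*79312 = 1982800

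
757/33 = 22 + 31/33 = 22.94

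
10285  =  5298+4987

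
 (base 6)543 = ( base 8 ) 317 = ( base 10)207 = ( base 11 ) 179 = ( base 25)87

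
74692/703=106 + 174/703 = 106.25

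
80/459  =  80/459 = 0.17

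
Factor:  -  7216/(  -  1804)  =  4  =  2^2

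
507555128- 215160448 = 292394680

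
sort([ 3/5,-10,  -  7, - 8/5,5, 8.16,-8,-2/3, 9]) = [-10 , - 8, - 7,-8/5, - 2/3,3/5,5,8.16, 9 ]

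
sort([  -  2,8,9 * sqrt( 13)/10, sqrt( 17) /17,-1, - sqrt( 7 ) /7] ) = [ - 2, - 1 ,-sqrt(7 ) /7,sqrt( 17) /17, 9*sqrt(13)/10,8] 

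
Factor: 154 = 2^1*7^1 *11^1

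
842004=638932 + 203072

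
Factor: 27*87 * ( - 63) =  - 147987 = - 3^6*7^1 * 29^1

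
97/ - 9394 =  - 97/9394   =  - 0.01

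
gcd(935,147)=1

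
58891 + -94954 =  - 36063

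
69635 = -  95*( -733)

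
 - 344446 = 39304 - 383750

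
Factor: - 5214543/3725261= -3^1*17^( - 1 ) * 67^1 *25943^1*219133^( - 1 )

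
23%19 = 4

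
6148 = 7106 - 958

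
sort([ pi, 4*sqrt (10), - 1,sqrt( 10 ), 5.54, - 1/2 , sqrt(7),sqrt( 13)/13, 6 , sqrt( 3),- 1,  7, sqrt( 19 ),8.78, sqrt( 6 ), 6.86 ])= [-1, - 1,-1/2,  sqrt(13 )/13,sqrt( 3 ) , sqrt( 6 ),sqrt( 7 ), pi,  sqrt(10),  sqrt( 19 ),5.54,  6,6.86,7, 8.78, 4 * sqrt( 10 )] 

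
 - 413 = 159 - 572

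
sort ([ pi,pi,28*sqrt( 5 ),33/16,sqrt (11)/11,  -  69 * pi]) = [-69*pi, sqrt (11) /11,33/16,pi,pi, 28*sqrt( 5)]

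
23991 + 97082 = 121073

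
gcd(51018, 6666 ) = 66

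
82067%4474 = 1535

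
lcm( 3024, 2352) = 21168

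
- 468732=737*( - 636 ) 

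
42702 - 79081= - 36379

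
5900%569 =210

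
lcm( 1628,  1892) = 70004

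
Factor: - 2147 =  - 19^1 * 113^1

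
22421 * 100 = 2242100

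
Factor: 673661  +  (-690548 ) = - 16887=- 3^1 * 13^1*433^1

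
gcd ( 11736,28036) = 652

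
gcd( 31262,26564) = 58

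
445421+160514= 605935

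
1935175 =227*8525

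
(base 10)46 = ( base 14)34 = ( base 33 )1D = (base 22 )22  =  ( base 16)2e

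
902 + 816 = 1718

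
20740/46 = 10370/23 = 450.87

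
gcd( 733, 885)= 1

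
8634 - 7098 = 1536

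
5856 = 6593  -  737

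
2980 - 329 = 2651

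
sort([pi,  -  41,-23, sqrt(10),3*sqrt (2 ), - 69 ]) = [-69, - 41,-23,pi,sqrt( 10 ),3*sqrt(2 ) ]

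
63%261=63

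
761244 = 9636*79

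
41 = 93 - 52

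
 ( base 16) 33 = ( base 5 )201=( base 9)56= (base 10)51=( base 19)2D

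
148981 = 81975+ 67006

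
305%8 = 1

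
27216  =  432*63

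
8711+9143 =17854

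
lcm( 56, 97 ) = 5432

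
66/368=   33/184 = 0.18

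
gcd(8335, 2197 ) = 1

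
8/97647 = 8/97647 = 0.00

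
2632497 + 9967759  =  12600256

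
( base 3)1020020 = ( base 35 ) PM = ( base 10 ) 897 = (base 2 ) 1110000001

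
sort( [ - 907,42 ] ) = [ - 907,42] 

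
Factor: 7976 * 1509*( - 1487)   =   -17897210808= -2^3*3^1*503^1*997^1*1487^1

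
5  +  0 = 5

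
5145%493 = 215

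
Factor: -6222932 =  - 2^2*1555733^1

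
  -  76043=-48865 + -27178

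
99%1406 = 99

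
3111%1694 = 1417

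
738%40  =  18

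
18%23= 18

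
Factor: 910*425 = 386750=2^1*5^3*7^1*13^1*17^1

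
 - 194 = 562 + -756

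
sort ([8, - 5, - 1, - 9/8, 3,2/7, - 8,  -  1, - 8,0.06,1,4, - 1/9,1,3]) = [ - 8, - 8, - 5, -9/8, - 1, - 1, - 1/9,0.06, 2/7,1, 1,  3, 3, 4, 8 ] 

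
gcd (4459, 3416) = 7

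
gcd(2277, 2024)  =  253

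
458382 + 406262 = 864644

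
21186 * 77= 1631322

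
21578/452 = 47 + 167/226= 47.74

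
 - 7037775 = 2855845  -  9893620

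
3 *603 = 1809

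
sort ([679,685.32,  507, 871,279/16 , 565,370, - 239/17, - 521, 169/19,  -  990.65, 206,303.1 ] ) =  [ - 990.65, -521,-239/17 , 169/19,279/16,206, 303.1,370 , 507,565, 679,685.32,871] 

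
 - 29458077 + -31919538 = -61377615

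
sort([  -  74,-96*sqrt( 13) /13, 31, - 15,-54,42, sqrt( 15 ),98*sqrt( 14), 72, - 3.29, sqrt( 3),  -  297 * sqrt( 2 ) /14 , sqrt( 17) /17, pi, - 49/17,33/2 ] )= [ - 74,-54, -297*sqrt ( 2 ) /14, - 96*sqrt(13) /13, - 15, - 3.29, - 49/17, sqrt( 17) /17 , sqrt( 3) , pi,sqrt( 15),33/2, 31,  42, 72,98*sqrt( 14 ) ]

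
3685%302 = 61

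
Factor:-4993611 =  - 3^1*7^1*237791^1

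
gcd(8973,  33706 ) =1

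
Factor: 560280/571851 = 920/939 = 2^3 * 3^( - 1)*5^1*23^1*313^( - 1)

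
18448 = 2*9224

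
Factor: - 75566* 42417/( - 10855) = 2^1*3^3 * 5^( - 1 )*13^(- 1) * 167^( - 1) * 1571^1*37783^1 = 3205283022/10855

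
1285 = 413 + 872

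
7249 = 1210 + 6039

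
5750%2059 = 1632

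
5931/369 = 16  +  3/41 = 16.07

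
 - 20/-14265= 4/2853=0.00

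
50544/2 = 25272 = 25272.00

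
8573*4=34292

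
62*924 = 57288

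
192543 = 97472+95071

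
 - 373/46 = -9 + 41/46 = - 8.11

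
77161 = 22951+54210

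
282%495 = 282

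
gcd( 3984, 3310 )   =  2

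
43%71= 43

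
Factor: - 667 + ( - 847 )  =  -1514 =- 2^1*757^1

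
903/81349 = 903/81349 =0.01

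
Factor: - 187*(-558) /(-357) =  - 2046/7 = - 2^1 * 3^1 * 7^( - 1) * 11^1*31^1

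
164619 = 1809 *91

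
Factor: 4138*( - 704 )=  - 2^7*11^1*2069^1 = - 2913152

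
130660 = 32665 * 4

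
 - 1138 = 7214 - 8352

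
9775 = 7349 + 2426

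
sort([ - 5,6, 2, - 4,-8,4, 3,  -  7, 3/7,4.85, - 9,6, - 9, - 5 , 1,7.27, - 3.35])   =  [ - 9,  -  9, - 8,  -  7, - 5, - 5, - 4, - 3.35,3/7,1,2,3,4, 4.85,6, 6,7.27]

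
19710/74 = 266 + 13/37 = 266.35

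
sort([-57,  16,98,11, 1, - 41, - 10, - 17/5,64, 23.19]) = [ - 57 , - 41, - 10, - 17/5,1,11,16,23.19, 64, 98]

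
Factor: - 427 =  - 7^1*  61^1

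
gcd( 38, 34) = 2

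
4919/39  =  4919/39 =126.13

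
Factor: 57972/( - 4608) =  - 4831/384= - 2^(-7 )*3^ ( -1 )*4831^1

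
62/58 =31/29 = 1.07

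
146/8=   18+1/4= 18.25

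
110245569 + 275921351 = 386166920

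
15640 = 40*391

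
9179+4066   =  13245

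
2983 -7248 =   -  4265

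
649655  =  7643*85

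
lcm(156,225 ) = 11700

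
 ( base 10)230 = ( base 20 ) ba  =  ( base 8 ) 346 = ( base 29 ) 7r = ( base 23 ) a0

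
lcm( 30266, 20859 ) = 1543566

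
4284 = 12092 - 7808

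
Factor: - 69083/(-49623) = 3^(-1)*17^(- 1)*71^1 = 71/51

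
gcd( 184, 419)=1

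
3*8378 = 25134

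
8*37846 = 302768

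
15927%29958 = 15927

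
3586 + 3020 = 6606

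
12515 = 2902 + 9613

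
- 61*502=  - 30622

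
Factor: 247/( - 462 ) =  - 2^(-1)*3^(- 1)*7^( - 1 )*11^( - 1 )*13^1*19^1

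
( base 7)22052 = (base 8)12625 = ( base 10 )5525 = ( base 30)645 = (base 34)4QH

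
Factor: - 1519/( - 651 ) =7/3 = 3^ ( - 1) * 7^1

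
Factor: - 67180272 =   -  2^4 * 3^1 * 1399589^1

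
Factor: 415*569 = 5^1*83^1*569^1 = 236135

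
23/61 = 23/61 = 0.38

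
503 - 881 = -378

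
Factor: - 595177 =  - 11^1* 61^1*887^1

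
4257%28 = 1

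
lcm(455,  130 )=910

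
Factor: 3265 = 5^1*653^1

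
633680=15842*40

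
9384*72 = 675648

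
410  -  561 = -151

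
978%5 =3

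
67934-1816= 66118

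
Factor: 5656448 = 2^7*7^1 * 59^1*107^1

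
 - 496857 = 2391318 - 2888175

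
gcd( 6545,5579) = 7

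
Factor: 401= 401^1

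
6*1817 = 10902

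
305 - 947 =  - 642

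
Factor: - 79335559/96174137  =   - 37^( - 1) * 43^1*137^( - 1 )*433^1 * 4261^1*18973^( - 1)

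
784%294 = 196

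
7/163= 7/163 = 0.04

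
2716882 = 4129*658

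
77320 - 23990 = 53330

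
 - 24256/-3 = 24256/3 = 8085.33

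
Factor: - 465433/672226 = - 2^( - 1 ) * 336113^(  -  1 ) * 465433^1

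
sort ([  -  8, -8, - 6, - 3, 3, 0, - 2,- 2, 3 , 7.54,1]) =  [ - 8,-8,-6, - 3, - 2,  -  2, 0,1, 3, 3,7.54 ]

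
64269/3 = 21423 = 21423.00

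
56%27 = 2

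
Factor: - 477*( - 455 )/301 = 3^2 * 5^1 * 13^1*43^( - 1)*53^1 = 31005/43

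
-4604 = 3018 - 7622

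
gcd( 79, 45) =1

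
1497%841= 656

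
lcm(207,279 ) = 6417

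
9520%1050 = 70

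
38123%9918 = 8369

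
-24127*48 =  - 1158096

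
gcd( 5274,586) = 586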